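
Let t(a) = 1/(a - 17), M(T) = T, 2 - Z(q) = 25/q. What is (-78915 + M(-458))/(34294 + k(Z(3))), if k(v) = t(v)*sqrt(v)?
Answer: -13337886543800/5762784336457 - 5556110*I*sqrt(57)/5762784336457 ≈ -2.3145 - 7.2791e-6*I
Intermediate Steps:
Z(q) = 2 - 25/q
t(a) = 1/(-17 + a)
k(v) = sqrt(v)/(-17 + v)
(-78915 + M(-458))/(34294 + k(Z(3))) = (-78915 - 458)/(34294 + sqrt(2 - 25/3)/(-17 + (2 - 25/3))) = -79373/(34294 + sqrt(2 - 25*1/3)/(-17 + (2 - 25*1/3))) = -79373/(34294 + sqrt(2 - 25/3)/(-17 + (2 - 25/3))) = -79373/(34294 + sqrt(-19/3)/(-17 - 19/3)) = -79373/(34294 + (I*sqrt(57)/3)/(-70/3)) = -79373/(34294 + (I*sqrt(57)/3)*(-3/70)) = -79373/(34294 - I*sqrt(57)/70)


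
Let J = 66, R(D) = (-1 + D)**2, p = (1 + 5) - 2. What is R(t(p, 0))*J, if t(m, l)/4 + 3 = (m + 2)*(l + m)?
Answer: 454674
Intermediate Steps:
p = 4 (p = 6 - 2 = 4)
t(m, l) = -12 + 4*(2 + m)*(l + m) (t(m, l) = -12 + 4*((m + 2)*(l + m)) = -12 + 4*((2 + m)*(l + m)) = -12 + 4*(2 + m)*(l + m))
R(t(p, 0))*J = (-1 + (-12 + 4*4**2 + 8*0 + 8*4 + 4*0*4))**2*66 = (-1 + (-12 + 4*16 + 0 + 32 + 0))**2*66 = (-1 + (-12 + 64 + 0 + 32 + 0))**2*66 = (-1 + 84)**2*66 = 83**2*66 = 6889*66 = 454674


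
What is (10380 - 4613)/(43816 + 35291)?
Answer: 5767/79107 ≈ 0.072901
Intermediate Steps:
(10380 - 4613)/(43816 + 35291) = 5767/79107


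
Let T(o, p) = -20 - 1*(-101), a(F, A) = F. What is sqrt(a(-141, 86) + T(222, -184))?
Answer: 2*I*sqrt(15) ≈ 7.746*I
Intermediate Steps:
T(o, p) = 81 (T(o, p) = -20 + 101 = 81)
sqrt(a(-141, 86) + T(222, -184)) = sqrt(-141 + 81) = sqrt(-60) = 2*I*sqrt(15)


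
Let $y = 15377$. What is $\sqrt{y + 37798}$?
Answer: $5 \sqrt{2127} \approx 230.6$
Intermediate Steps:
$\sqrt{y + 37798} = \sqrt{15377 + 37798} = \sqrt{53175} = 5 \sqrt{2127}$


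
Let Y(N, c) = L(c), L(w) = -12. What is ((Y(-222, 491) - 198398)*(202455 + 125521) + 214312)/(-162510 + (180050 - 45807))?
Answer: 2829282776/1229 ≈ 2.3021e+6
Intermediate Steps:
Y(N, c) = -12
((Y(-222, 491) - 198398)*(202455 + 125521) + 214312)/(-162510 + (180050 - 45807)) = ((-12 - 198398)*(202455 + 125521) + 214312)/(-162510 + (180050 - 45807)) = (-198410*327976 + 214312)/(-162510 + 134243) = (-65073718160 + 214312)/(-28267) = -65073503848*(-1/28267) = 2829282776/1229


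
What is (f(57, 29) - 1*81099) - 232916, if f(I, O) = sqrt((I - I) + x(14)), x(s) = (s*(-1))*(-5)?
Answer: -314015 + sqrt(70) ≈ -3.1401e+5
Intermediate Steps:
x(s) = 5*s (x(s) = -s*(-5) = 5*s)
f(I, O) = sqrt(70) (f(I, O) = sqrt((I - I) + 5*14) = sqrt(0 + 70) = sqrt(70))
(f(57, 29) - 1*81099) - 232916 = (sqrt(70) - 1*81099) - 232916 = (sqrt(70) - 81099) - 232916 = (-81099 + sqrt(70)) - 232916 = -314015 + sqrt(70)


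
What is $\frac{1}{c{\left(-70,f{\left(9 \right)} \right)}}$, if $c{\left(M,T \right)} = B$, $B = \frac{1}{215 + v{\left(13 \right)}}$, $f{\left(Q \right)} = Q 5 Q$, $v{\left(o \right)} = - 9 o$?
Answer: $98$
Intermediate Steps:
$f{\left(Q \right)} = 5 Q^{2}$ ($f{\left(Q \right)} = 5 Q Q = 5 Q^{2}$)
$B = \frac{1}{98}$ ($B = \frac{1}{215 - 117} = \frac{1}{98} \approx 0.010204$)
$c{\left(M,T \right)} = \frac{1}{98}$
$\frac{1}{c{\left(-70,f{\left(9 \right)} \right)}} = \frac{1}{\frac{1}{98}} = 98$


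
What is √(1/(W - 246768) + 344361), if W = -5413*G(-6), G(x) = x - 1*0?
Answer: √1757014155985090/71430 ≈ 586.82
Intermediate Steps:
G(x) = x (G(x) = x + 0 = x)
W = 32478 (W = -5413*(-6) = 32478)
√(1/(W - 246768) + 344361) = √(1/(32478 - 246768) + 344361) = √(1/(-214290) + 344361) = √(-1/214290 + 344361) = √(73793118689/214290) = √1757014155985090/71430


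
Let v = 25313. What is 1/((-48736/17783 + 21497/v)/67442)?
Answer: -30358414649918/851373217 ≈ -35658.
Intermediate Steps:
1/((-48736/17783 + 21497/v)/67442) = 1/((-48736/17783 + 21497/25313)/67442) = 1/((-48736*1/17783 + 21497*(1/25313))*(1/67442)) = 1/((-48736/17783 + 21497/25313)*(1/67442)) = 1/(-851373217/450141079*1/67442) = 1/(-851373217/30358414649918) = -30358414649918/851373217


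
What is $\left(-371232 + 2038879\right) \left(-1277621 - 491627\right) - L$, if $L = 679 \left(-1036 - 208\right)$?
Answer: $-2950480274780$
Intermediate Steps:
$L = -844676$ ($L = 679 \left(-1244\right) = -844676$)
$\left(-371232 + 2038879\right) \left(-1277621 - 491627\right) - L = \left(-371232 + 2038879\right) \left(-1277621 - 491627\right) - -844676 = 1667647 \left(-1769248\right) + 844676 = -2950481119456 + 844676 = -2950480274780$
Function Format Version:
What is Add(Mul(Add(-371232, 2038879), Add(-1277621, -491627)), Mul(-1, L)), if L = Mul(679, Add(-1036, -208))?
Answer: -2950480274780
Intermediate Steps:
L = -844676 (L = Mul(679, -1244) = -844676)
Add(Mul(Add(-371232, 2038879), Add(-1277621, -491627)), Mul(-1, L)) = Add(Mul(Add(-371232, 2038879), Add(-1277621, -491627)), Mul(-1, -844676)) = Add(Mul(1667647, -1769248), 844676) = Add(-2950481119456, 844676) = -2950480274780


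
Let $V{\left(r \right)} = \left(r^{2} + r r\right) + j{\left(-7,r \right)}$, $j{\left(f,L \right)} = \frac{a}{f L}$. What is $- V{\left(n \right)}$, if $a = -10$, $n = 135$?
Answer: $- \frac{6889052}{189} \approx -36450.0$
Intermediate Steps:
$j{\left(f,L \right)} = - \frac{10}{L f}$ ($j{\left(f,L \right)} = - \frac{10}{f L} = - \frac{10}{L f}$)
$V{\left(r \right)} = 2 r^{2} + \frac{10}{7 r}$ ($V{\left(r \right)} = \left(r^{2} + r r\right) - \frac{10}{r \left(-7\right)} = \left(r^{2} + r^{2}\right) - 10 \frac{1}{r} \left(- \frac{1}{7}\right) = 2 r^{2} + \frac{10}{7 r}$)
$- V{\left(n \right)} = - \frac{2 \left(5 + 7 \cdot 135^{3}\right)}{7 \cdot 135} = - \frac{2 \left(5 + 7 \cdot 2460375\right)}{7 \cdot 135} = - \frac{2 \left(5 + 17222625\right)}{7 \cdot 135} = - \frac{2 \cdot 17222630}{7 \cdot 135} = \left(-1\right) \frac{6889052}{189} = - \frac{6889052}{189}$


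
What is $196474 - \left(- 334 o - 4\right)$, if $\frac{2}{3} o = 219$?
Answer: $306197$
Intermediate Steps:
$o = \frac{657}{2}$ ($o = \frac{3}{2} \cdot 219 = \frac{657}{2} \approx 328.5$)
$196474 - \left(- 334 o - 4\right) = 196474 - \left(\left(-334\right) \frac{657}{2} - 4\right) = 196474 - \left(-109719 - 4\right) = 196474 - -109723 = 196474 + 109723 = 306197$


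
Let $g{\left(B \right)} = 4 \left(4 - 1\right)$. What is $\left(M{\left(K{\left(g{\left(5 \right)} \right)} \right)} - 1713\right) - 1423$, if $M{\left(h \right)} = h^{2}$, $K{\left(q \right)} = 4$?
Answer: $-3120$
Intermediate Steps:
$g{\left(B \right)} = 12$ ($g{\left(B \right)} = 4 \cdot 3 = 12$)
$\left(M{\left(K{\left(g{\left(5 \right)} \right)} \right)} - 1713\right) - 1423 = \left(4^{2} - 1713\right) - 1423 = \left(16 - 1713\right) - 1423 = -1697 - 1423 = -3120$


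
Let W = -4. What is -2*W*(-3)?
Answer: -24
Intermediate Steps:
-2*W*(-3) = -2*(-4)*(-3) = 8*(-3) = -24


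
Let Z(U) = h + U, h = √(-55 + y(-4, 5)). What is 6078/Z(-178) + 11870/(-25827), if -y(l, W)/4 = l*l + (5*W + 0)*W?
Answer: -28325254678/834289581 - 6078*I*√619/32303 ≈ -33.951 - 4.6813*I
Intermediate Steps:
y(l, W) = -20*W² - 4*l² (y(l, W) = -4*(l*l + (5*W + 0)*W) = -4*(l² + (5*W)*W) = -4*(l² + 5*W²) = -20*W² - 4*l²)
h = I*√619 (h = √(-55 + (-20*5² - 4*(-4)²)) = √(-55 + (-20*25 - 4*16)) = √(-55 + (-500 - 64)) = √(-55 - 564) = √(-619) = I*√619 ≈ 24.88*I)
Z(U) = U + I*√619 (Z(U) = I*√619 + U = U + I*√619)
6078/Z(-178) + 11870/(-25827) = 6078/(-178 + I*√619) + 11870/(-25827) = 6078/(-178 + I*√619) + 11870*(-1/25827) = 6078/(-178 + I*√619) - 11870/25827 = -11870/25827 + 6078/(-178 + I*√619)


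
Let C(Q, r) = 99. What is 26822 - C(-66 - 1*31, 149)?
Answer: 26723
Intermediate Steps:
26822 - C(-66 - 1*31, 149) = 26822 - 1*99 = 26822 - 99 = 26723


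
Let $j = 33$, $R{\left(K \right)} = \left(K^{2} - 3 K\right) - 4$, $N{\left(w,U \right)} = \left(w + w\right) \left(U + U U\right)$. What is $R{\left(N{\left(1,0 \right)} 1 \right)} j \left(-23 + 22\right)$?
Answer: $132$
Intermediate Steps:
$N{\left(w,U \right)} = 2 w \left(U + U^{2}\right)$
$R{\left(K \right)} = -4 + K^{2} - 3 K$
$R{\left(N{\left(1,0 \right)} 1 \right)} j \left(-23 + 22\right) = \left(-4 + \left(2 \cdot 0 \cdot 1 \left(1 + 0\right) 1\right)^{2} - 3 \cdot 2 \cdot 0 \cdot 1 \left(1 + 0\right) 1\right) 33 \left(-23 + 22\right) = \left(-4 + \left(2 \cdot 0 \cdot 1 \cdot 1 \cdot 1\right)^{2} - 3 \cdot 2 \cdot 0 \cdot 1 \cdot 1 \cdot 1\right) 33 \left(-1\right) = \left(-4 + \left(0 \cdot 1\right)^{2} - 3 \cdot 0 \cdot 1\right) 33 \left(-1\right) = \left(-4 + 0^{2} - 0\right) 33 \left(-1\right) = \left(-4 + 0 + 0\right) 33 \left(-1\right) = \left(-4\right) 33 \left(-1\right) = \left(-132\right) \left(-1\right) = 132$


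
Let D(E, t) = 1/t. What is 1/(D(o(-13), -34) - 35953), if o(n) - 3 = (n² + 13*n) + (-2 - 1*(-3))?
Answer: -34/1222403 ≈ -2.7814e-5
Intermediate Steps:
o(n) = 4 + n² + 13*n (o(n) = 3 + ((n² + 13*n) + (-2 - 1*(-3))) = 3 + ((n² + 13*n) + (-2 + 3)) = 3 + ((n² + 13*n) + 1) = 3 + (1 + n² + 13*n) = 4 + n² + 13*n)
1/(D(o(-13), -34) - 35953) = 1/(1/(-34) - 35953) = 1/(-1/34 - 35953) = 1/(-1222403/34) = -34/1222403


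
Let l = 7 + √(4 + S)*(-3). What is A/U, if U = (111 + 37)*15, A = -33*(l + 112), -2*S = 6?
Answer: -319/185 ≈ -1.7243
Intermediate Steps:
S = -3 (S = -½*6 = -3)
l = 4 (l = 7 + √(4 - 3)*(-3) = 7 + √1*(-3) = 7 + 1*(-3) = 7 - 3 = 4)
A = -3828 (A = -33*(4 + 112) = -33*116 = -3828)
U = 2220 (U = 148*15 = 2220)
A/U = -3828/2220 = -3828*1/2220 = -319/185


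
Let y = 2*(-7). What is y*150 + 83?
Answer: -2017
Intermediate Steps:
y = -14
y*150 + 83 = -14*150 + 83 = -2100 + 83 = -2017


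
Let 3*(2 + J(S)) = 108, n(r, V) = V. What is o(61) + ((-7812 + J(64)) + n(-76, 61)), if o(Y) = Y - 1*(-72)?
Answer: -7584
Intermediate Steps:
J(S) = 34 (J(S) = -2 + (⅓)*108 = -2 + 36 = 34)
o(Y) = 72 + Y (o(Y) = Y + 72 = 72 + Y)
o(61) + ((-7812 + J(64)) + n(-76, 61)) = (72 + 61) + ((-7812 + 34) + 61) = 133 + (-7778 + 61) = 133 - 7717 = -7584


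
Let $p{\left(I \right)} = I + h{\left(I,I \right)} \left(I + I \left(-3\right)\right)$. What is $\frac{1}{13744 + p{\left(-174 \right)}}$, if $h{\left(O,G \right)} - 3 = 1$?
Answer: $\frac{1}{14962} \approx 6.6836 \cdot 10^{-5}$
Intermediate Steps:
$h{\left(O,G \right)} = 4$ ($h{\left(O,G \right)} = 3 + 1 = 4$)
$p{\left(I \right)} = - 7 I$ ($p{\left(I \right)} = I + 4 \left(I + I \left(-3\right)\right) = I + 4 \left(I - 3 I\right) = I + 4 \left(- 2 I\right) = I - 8 I = - 7 I$)
$\frac{1}{13744 + p{\left(-174 \right)}} = \frac{1}{13744 - -1218} = \frac{1}{13744 + 1218} = \frac{1}{14962}$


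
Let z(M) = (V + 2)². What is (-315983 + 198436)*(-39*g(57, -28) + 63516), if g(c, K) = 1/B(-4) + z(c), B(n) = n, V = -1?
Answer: -29850708009/4 ≈ -7.4627e+9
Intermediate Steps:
z(M) = 1 (z(M) = (-1 + 2)² = 1² = 1)
g(c, K) = ¾ (g(c, K) = 1/(-4) + 1 = -¼ + 1 = ¾)
(-315983 + 198436)*(-39*g(57, -28) + 63516) = (-315983 + 198436)*(-39*¾ + 63516) = -117547*(-117/4 + 63516) = -117547*253947/4 = -29850708009/4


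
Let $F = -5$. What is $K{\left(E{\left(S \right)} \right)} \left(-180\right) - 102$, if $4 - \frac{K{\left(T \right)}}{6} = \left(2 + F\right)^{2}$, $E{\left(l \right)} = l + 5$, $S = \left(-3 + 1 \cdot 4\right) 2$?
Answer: $5298$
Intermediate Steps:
$S = 2$ ($S = \left(-3 + 4\right) 2 = 1 \cdot 2 = 2$)
$E{\left(l \right)} = 5 + l$
$K{\left(T \right)} = -30$ ($K{\left(T \right)} = 24 - 6 \left(2 - 5\right)^{2} = 24 - 6 \left(-3\right)^{2} = 24 - 54 = -30$)
$K{\left(E{\left(S \right)} \right)} \left(-180\right) - 102 = \left(-30\right) \left(-180\right) - 102 = 5400 - 102 = 5298$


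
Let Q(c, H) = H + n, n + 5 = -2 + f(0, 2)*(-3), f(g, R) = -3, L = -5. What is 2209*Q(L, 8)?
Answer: 22090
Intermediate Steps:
n = 2 (n = -5 + (-2 - 3*(-3)) = -5 + (-2 + 9) = -5 + 7 = 2)
Q(c, H) = 2 + H (Q(c, H) = H + 2 = 2 + H)
2209*Q(L, 8) = 2209*(2 + 8) = 2209*10 = 22090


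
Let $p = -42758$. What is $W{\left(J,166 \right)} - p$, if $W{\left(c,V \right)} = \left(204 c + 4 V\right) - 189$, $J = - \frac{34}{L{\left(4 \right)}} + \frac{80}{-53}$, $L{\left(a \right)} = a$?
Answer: $\frac{2183127}{53} \approx 41191.0$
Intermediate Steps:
$J = - \frac{1061}{106}$ ($J = - \frac{34}{4} + \frac{80}{-53} = \left(-34\right) \frac{1}{4} + 80 \left(- \frac{1}{53}\right) = - \frac{17}{2} - \frac{80}{53} = - \frac{1061}{106} \approx -10.009$)
$W{\left(c,V \right)} = -189 + 4 V + 204 c$ ($W{\left(c,V \right)} = \left(4 V + 204 c\right) - 189 = -189 + 4 V + 204 c$)
$W{\left(J,166 \right)} - p = \left(-189 + 4 \cdot 166 + 204 \left(- \frac{1061}{106}\right)\right) - -42758 = \left(-189 + 664 - \frac{108222}{53}\right) + 42758 = - \frac{83047}{53} + 42758 = \frac{2183127}{53}$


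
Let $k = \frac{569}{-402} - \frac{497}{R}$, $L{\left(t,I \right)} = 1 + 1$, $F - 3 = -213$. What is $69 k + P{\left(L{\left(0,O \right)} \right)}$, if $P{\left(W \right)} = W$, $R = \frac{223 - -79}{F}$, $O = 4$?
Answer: $\frac{480566841}{20234} \approx 23750.0$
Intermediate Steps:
$F = -210$ ($F = 3 - 213 = -210$)
$L{\left(t,I \right)} = 2$
$R = - \frac{151}{105}$ ($R = \frac{223 - -79}{-210} = \left(223 + 79\right) \left(- \frac{1}{210}\right) = 302 \left(- \frac{1}{210}\right) = - \frac{151}{105} \approx -1.4381$)
$k = \frac{20892451}{60702}$ ($k = \frac{569}{-402} - \frac{497}{- \frac{151}{105}} = 569 \left(- \frac{1}{402}\right) - - \frac{52185}{151} = - \frac{569}{402} + \frac{52185}{151} = \frac{20892451}{60702} \approx 344.18$)
$69 k + P{\left(L{\left(0,O \right)} \right)} = 69 \cdot \frac{20892451}{60702} + 2 = \frac{480526373}{20234} + 2 = \frac{480566841}{20234}$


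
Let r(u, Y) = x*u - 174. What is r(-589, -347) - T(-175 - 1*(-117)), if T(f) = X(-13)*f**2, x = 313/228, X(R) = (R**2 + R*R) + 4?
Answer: -13817647/12 ≈ -1.1515e+6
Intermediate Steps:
X(R) = 4 + 2*R**2 (X(R) = (R**2 + R**2) + 4 = 2*R**2 + 4 = 4 + 2*R**2)
x = 313/228 (x = 313*(1/228) = 313/228 ≈ 1.3728)
r(u, Y) = -174 + 313*u/228 (r(u, Y) = 313*u/228 - 174 = -174 + 313*u/228)
T(f) = 342*f**2 (T(f) = (4 + 2*(-13)**2)*f**2 = (4 + 2*169)*f**2 = (4 + 338)*f**2 = 342*f**2)
r(-589, -347) - T(-175 - 1*(-117)) = (-174 + (313/228)*(-589)) - 342*(-175 - 1*(-117))**2 = (-174 - 9703/12) - 342*(-175 + 117)**2 = -11791/12 - 342*(-58)**2 = -11791/12 - 342*3364 = -11791/12 - 1*1150488 = -11791/12 - 1150488 = -13817647/12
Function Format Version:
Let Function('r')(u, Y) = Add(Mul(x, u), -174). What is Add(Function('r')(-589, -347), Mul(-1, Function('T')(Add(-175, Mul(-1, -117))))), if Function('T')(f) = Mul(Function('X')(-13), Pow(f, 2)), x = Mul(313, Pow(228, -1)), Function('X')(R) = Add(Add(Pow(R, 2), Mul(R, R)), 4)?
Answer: Rational(-13817647, 12) ≈ -1.1515e+6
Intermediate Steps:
Function('X')(R) = Add(4, Mul(2, Pow(R, 2))) (Function('X')(R) = Add(Add(Pow(R, 2), Pow(R, 2)), 4) = Add(Mul(2, Pow(R, 2)), 4) = Add(4, Mul(2, Pow(R, 2))))
x = Rational(313, 228) (x = Mul(313, Rational(1, 228)) = Rational(313, 228) ≈ 1.3728)
Function('r')(u, Y) = Add(-174, Mul(Rational(313, 228), u)) (Function('r')(u, Y) = Add(Mul(Rational(313, 228), u), -174) = Add(-174, Mul(Rational(313, 228), u)))
Function('T')(f) = Mul(342, Pow(f, 2)) (Function('T')(f) = Mul(Add(4, Mul(2, Pow(-13, 2))), Pow(f, 2)) = Mul(Add(4, Mul(2, 169)), Pow(f, 2)) = Mul(Add(4, 338), Pow(f, 2)) = Mul(342, Pow(f, 2)))
Add(Function('r')(-589, -347), Mul(-1, Function('T')(Add(-175, Mul(-1, -117))))) = Add(Add(-174, Mul(Rational(313, 228), -589)), Mul(-1, Mul(342, Pow(Add(-175, Mul(-1, -117)), 2)))) = Add(Add(-174, Rational(-9703, 12)), Mul(-1, Mul(342, Pow(Add(-175, 117), 2)))) = Add(Rational(-11791, 12), Mul(-1, Mul(342, Pow(-58, 2)))) = Add(Rational(-11791, 12), Mul(-1, Mul(342, 3364))) = Add(Rational(-11791, 12), Mul(-1, 1150488)) = Add(Rational(-11791, 12), -1150488) = Rational(-13817647, 12)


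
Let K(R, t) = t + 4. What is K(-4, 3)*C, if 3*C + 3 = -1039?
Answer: -7294/3 ≈ -2431.3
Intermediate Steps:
K(R, t) = 4 + t
C = -1042/3 (C = -1 + (⅓)*(-1039) = -1 - 1039/3 = -1042/3 ≈ -347.33)
K(-4, 3)*C = (4 + 3)*(-1042/3) = 7*(-1042/3) = -7294/3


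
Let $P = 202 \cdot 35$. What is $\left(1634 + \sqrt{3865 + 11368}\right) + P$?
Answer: $8704 + \sqrt{15233} \approx 8827.4$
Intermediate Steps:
$P = 7070$
$\left(1634 + \sqrt{3865 + 11368}\right) + P = \left(1634 + \sqrt{3865 + 11368}\right) + 7070 = \left(1634 + \sqrt{15233}\right) + 7070 = 8704 + \sqrt{15233}$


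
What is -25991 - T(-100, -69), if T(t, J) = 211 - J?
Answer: -26271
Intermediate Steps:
-25991 - T(-100, -69) = -25991 - (211 - 1*(-69)) = -25991 - (211 + 69) = -25991 - 1*280 = -25991 - 280 = -26271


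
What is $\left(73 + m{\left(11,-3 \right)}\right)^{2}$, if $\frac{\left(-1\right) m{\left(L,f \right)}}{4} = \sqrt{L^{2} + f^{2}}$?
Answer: $7409 - 584 \sqrt{130} \approx 750.38$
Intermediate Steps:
$m{\left(L,f \right)} = - 4 \sqrt{L^{2} + f^{2}}$
$\left(73 + m{\left(11,-3 \right)}\right)^{2} = \left(73 - 4 \sqrt{11^{2} + \left(-3\right)^{2}}\right)^{2} = \left(73 - 4 \sqrt{121 + 9}\right)^{2} = \left(73 - 4 \sqrt{130}\right)^{2}$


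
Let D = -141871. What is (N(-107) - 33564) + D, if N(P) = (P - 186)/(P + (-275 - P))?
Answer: -48244332/275 ≈ -1.7543e+5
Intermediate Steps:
N(P) = 186/275 - P/275 (N(P) = (-186 + P)/(-275) = (-186 + P)*(-1/275) = 186/275 - P/275)
(N(-107) - 33564) + D = ((186/275 - 1/275*(-107)) - 33564) - 141871 = ((186/275 + 107/275) - 33564) - 141871 = (293/275 - 33564) - 141871 = -9229807/275 - 141871 = -48244332/275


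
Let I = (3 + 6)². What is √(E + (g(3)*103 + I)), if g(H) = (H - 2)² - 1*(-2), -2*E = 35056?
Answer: I*√17138 ≈ 130.91*I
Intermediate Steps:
E = -17528 (E = -½*35056 = -17528)
g(H) = 2 + (-2 + H)² (g(H) = (-2 + H)² + 2 = 2 + (-2 + H)²)
I = 81 (I = 9² = 81)
√(E + (g(3)*103 + I)) = √(-17528 + ((2 + (-2 + 3)²)*103 + 81)) = √(-17528 + ((2 + 1²)*103 + 81)) = √(-17528 + ((2 + 1)*103 + 81)) = √(-17528 + (3*103 + 81)) = √(-17528 + (309 + 81)) = √(-17528 + 390) = √(-17138) = I*√17138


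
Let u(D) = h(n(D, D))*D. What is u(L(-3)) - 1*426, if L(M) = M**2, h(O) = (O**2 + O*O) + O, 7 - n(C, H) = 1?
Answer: 276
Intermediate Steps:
n(C, H) = 6 (n(C, H) = 7 - 1*1 = 7 - 1 = 6)
h(O) = O + 2*O**2 (h(O) = (O**2 + O**2) + O = 2*O**2 + O = O + 2*O**2)
u(D) = 78*D (u(D) = (6*(1 + 2*6))*D = (6*(1 + 12))*D = (6*13)*D = 78*D)
u(L(-3)) - 1*426 = 78*(-3)**2 - 1*426 = 78*9 - 426 = 702 - 426 = 276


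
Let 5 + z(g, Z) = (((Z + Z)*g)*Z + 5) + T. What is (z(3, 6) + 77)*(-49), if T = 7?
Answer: -14700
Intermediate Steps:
z(g, Z) = 7 + 2*g*Z² (z(g, Z) = -5 + ((((Z + Z)*g)*Z + 5) + 7) = -5 + ((((2*Z)*g)*Z + 5) + 7) = -5 + (((2*Z*g)*Z + 5) + 7) = -5 + ((2*g*Z² + 5) + 7) = -5 + ((5 + 2*g*Z²) + 7) = -5 + (12 + 2*g*Z²) = 7 + 2*g*Z²)
(z(3, 6) + 77)*(-49) = ((7 + 2*3*6²) + 77)*(-49) = ((7 + 2*3*36) + 77)*(-49) = ((7 + 216) + 77)*(-49) = (223 + 77)*(-49) = 300*(-49) = -14700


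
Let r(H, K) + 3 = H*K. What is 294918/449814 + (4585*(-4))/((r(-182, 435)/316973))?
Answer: 435820041261049/5935520637 ≈ 73426.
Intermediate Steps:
r(H, K) = -3 + H*K
294918/449814 + (4585*(-4))/((r(-182, 435)/316973)) = 294918/449814 + (4585*(-4))/(((-3 - 182*435)/316973)) = 294918*(1/449814) - 18340*316973/(-3 - 79170) = 49153/74969 - 18340/((-79173*1/316973)) = 49153/74969 - 18340/(-79173/316973) = 49153/74969 - 18340*(-316973/79173) = 49153/74969 + 5813284820/79173 = 435820041261049/5935520637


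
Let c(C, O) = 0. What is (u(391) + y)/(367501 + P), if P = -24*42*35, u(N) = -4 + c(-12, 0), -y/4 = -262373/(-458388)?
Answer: -720761/38071529937 ≈ -1.8932e-5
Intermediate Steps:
y = -262373/114597 (y = -(-1049492)/(-458388) = -(-1049492)*(-1)/458388 = -4*262373/458388 = -262373/114597 ≈ -2.2895)
u(N) = -4 (u(N) = -4 + 0 = -4)
P = -35280 (P = -1008*35 = -35280)
(u(391) + y)/(367501 + P) = (-4 - 262373/114597)/(367501 - 35280) = -720761/114597/332221 = -720761/114597*1/332221 = -720761/38071529937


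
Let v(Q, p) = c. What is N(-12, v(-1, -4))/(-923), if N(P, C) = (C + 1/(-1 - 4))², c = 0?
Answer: -1/23075 ≈ -4.3337e-5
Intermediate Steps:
v(Q, p) = 0
N(P, C) = (-⅕ + C)² (N(P, C) = (C + 1/(-5))² = (C - ⅕)² = (-⅕ + C)²)
N(-12, v(-1, -4))/(-923) = ((-1 + 5*0)²/25)/(-923) = ((-1 + 0)²/25)*(-1/923) = ((1/25)*(-1)²)*(-1/923) = ((1/25)*1)*(-1/923) = (1/25)*(-1/923) = -1/23075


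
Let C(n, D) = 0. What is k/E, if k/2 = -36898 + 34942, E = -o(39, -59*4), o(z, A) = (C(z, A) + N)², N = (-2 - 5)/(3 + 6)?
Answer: 316872/49 ≈ 6466.8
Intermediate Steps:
N = -7/9 ≈ -0.77778
o(z, A) = 49/81 (o(z, A) = (0 - 7/9)² = (-7/9)² = 49/81)
E = -49/81 (E = -1*49/81 = -49/81 ≈ -0.60494)
k = -3912 (k = 2*(-36898 + 34942) = 2*(-1956) = -3912)
k/E = -3912/(-49/81) = -3912*(-81/49) = 316872/49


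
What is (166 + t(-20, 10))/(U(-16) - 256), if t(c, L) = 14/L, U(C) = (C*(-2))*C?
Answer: -279/1280 ≈ -0.21797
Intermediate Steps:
U(C) = -2*C**2 (U(C) = (-2*C)*C = -2*C**2)
(166 + t(-20, 10))/(U(-16) - 256) = (166 + 14/10)/(-2*(-16)**2 - 256) = (166 + 14*(1/10))/(-2*256 - 256) = (166 + 7/5)/(-512 - 256) = (837/5)/(-768) = (837/5)*(-1/768) = -279/1280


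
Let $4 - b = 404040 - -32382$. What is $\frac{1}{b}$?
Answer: $- \frac{1}{436418} \approx -2.2914 \cdot 10^{-6}$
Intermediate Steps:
$b = -436418$ ($b = 4 - \left(404040 - -32382\right) = 4 - \left(404040 + 32382\right) = 4 - 436422 = -436418$)
$\frac{1}{b} = \frac{1}{-436418} = - \frac{1}{436418}$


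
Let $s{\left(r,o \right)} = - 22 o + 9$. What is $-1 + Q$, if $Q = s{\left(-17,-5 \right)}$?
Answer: $118$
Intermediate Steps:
$s{\left(r,o \right)} = 9 - 22 o$
$Q = 119$ ($Q = 9 - -110 = 9 + 110 = 119$)
$-1 + Q = -1 + 119 = 118$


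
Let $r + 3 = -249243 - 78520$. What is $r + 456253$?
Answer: $128487$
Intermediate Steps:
$r = -327766$ ($r = -3 - 327763 = -327766$)
$r + 456253 = -327766 + 456253 = 128487$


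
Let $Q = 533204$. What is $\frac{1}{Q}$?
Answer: $\frac{1}{533204} \approx 1.8755 \cdot 10^{-6}$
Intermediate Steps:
$\frac{1}{Q} = \frac{1}{533204}$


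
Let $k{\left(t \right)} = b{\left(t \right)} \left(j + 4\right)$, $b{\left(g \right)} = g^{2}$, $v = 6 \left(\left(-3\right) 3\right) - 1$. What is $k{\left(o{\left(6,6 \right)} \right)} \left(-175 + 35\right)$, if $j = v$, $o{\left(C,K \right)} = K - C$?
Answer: $0$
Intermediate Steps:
$v = -55$ ($v = 6 \left(-9\right) - 1 = -54 - 1 = -55$)
$j = -55$
$k{\left(t \right)} = - 51 t^{2}$ ($k{\left(t \right)} = t^{2} \left(-55 + 4\right) = t^{2} \left(-51\right) = - 51 t^{2}$)
$k{\left(o{\left(6,6 \right)} \right)} \left(-175 + 35\right) = - 51 \left(6 - 6\right)^{2} \left(-175 + 35\right) = - 51 \left(6 - 6\right)^{2} \left(-140\right) = - 51 \cdot 0^{2} \left(-140\right) = \left(-51\right) 0 \left(-140\right) = 0 \left(-140\right) = 0$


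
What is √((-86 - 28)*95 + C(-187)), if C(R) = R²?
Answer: √24139 ≈ 155.37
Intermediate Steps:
√((-86 - 28)*95 + C(-187)) = √((-86 - 28)*95 + (-187)²) = √(-114*95 + 34969) = √(-10830 + 34969) = √24139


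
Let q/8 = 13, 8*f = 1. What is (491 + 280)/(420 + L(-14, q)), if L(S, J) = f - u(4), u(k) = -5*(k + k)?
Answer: 2056/1227 ≈ 1.6756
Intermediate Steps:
u(k) = -10*k
f = ⅛ (f = (⅛)*1 = ⅛ ≈ 0.12500)
q = 104 (q = 8*13 = 104)
L(S, J) = 321/8 (L(S, J) = ⅛ - (-10)*4 = ⅛ - 1*(-40) = ⅛ + 40 = 321/8)
(491 + 280)/(420 + L(-14, q)) = (491 + 280)/(420 + 321/8) = 771/(3681/8) = 771*(8/3681) = 2056/1227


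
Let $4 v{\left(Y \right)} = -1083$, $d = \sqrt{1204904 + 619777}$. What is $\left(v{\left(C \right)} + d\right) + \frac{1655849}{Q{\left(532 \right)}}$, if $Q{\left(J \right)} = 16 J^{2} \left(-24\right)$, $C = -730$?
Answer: $- \frac{29427095081}{108681216} + \sqrt{1824681} \approx 1080.0$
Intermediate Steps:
$d = \sqrt{1824681} \approx 1350.8$
$v{\left(Y \right)} = - \frac{1083}{4}$ ($v{\left(Y \right)} = \frac{1}{4} \left(-1083\right) = - \frac{1083}{4}$)
$Q{\left(J \right)} = - 384 J^{2}$
$\left(v{\left(C \right)} + d\right) + \frac{1655849}{Q{\left(532 \right)}} = \left(- \frac{1083}{4} + \sqrt{1824681}\right) + \frac{1655849}{\left(-384\right) 532^{2}} = \left(- \frac{1083}{4} + \sqrt{1824681}\right) + \frac{1655849}{\left(-384\right) 283024} = \left(- \frac{1083}{4} + \sqrt{1824681}\right) + \frac{1655849}{-108681216} = \left(- \frac{1083}{4} + \sqrt{1824681}\right) + 1655849 \left(- \frac{1}{108681216}\right) = \left(- \frac{1083}{4} + \sqrt{1824681}\right) - \frac{1655849}{108681216} = - \frac{29427095081}{108681216} + \sqrt{1824681}$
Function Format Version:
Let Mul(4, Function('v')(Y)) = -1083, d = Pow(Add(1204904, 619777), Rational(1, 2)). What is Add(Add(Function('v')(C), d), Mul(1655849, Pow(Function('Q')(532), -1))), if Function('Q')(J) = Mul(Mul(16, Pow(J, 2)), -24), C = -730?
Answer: Add(Rational(-29427095081, 108681216), Pow(1824681, Rational(1, 2))) ≈ 1080.0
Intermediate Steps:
d = Pow(1824681, Rational(1, 2)) ≈ 1350.8
Function('v')(Y) = Rational(-1083, 4) (Function('v')(Y) = Mul(Rational(1, 4), -1083) = Rational(-1083, 4))
Function('Q')(J) = Mul(-384, Pow(J, 2))
Add(Add(Function('v')(C), d), Mul(1655849, Pow(Function('Q')(532), -1))) = Add(Add(Rational(-1083, 4), Pow(1824681, Rational(1, 2))), Mul(1655849, Pow(Mul(-384, Pow(532, 2)), -1))) = Add(Add(Rational(-1083, 4), Pow(1824681, Rational(1, 2))), Mul(1655849, Pow(Mul(-384, 283024), -1))) = Add(Add(Rational(-1083, 4), Pow(1824681, Rational(1, 2))), Mul(1655849, Pow(-108681216, -1))) = Add(Add(Rational(-1083, 4), Pow(1824681, Rational(1, 2))), Mul(1655849, Rational(-1, 108681216))) = Add(Add(Rational(-1083, 4), Pow(1824681, Rational(1, 2))), Rational(-1655849, 108681216)) = Add(Rational(-29427095081, 108681216), Pow(1824681, Rational(1, 2)))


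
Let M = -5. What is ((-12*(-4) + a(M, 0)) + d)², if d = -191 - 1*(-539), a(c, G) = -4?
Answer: 153664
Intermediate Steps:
d = 348 (d = -191 + 539 = 348)
((-12*(-4) + a(M, 0)) + d)² = ((-12*(-4) - 4) + 348)² = ((48 - 4) + 348)² = (44 + 348)² = 392² = 153664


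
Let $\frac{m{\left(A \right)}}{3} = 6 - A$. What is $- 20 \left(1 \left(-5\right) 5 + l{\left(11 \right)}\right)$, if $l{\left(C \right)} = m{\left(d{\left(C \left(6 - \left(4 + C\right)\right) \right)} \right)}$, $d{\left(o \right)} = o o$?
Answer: $588200$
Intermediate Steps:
$d{\left(o \right)} = o^{2}$
$m{\left(A \right)} = 18 - 3 A$ ($m{\left(A \right)} = 3 \left(6 - A\right) = 18 - 3 A$)
$l{\left(C \right)} = 18 - 3 C^{2} \left(2 - C\right)^{2}$ ($l{\left(C \right)} = 18 - 3 \left(C \left(6 - \left(4 + C\right)\right)\right)^{2} = 18 - 3 \left(C \left(2 - C\right)\right)^{2} = 18 - 3 C^{2} \left(2 - C\right)^{2}$)
$- 20 \left(1 \left(-5\right) 5 + l{\left(11 \right)}\right) = - 20 \left(1 \left(-5\right) 5 + \left(18 - 3 \cdot 11^{2} \left(-2 + 11\right)^{2}\right)\right) = - 20 \left(\left(-5\right) 5 + \left(18 - 363 \cdot 9^{2}\right)\right) = - 20 \left(-25 + \left(18 - 363 \cdot 81\right)\right) = - 20 \left(-25 + \left(18 - 29403\right)\right) = - 20 \left(-25 - 29385\right) = \left(-20\right) \left(-29410\right) = 588200$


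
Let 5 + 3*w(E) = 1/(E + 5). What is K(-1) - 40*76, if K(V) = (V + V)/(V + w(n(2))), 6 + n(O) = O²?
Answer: -69902/23 ≈ -3039.2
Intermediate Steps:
n(O) = -6 + O²
w(E) = -5/3 + 1/(3*(5 + E)) (w(E) = -5/3 + 1/(3*(E + 5)) = -5/3 + 1/(3*(5 + E)))
K(V) = 2*V/(-14/9 + V) (K(V) = (V + V)/(V + (-24 - 5*(-6 + 2²))/(3*(5 + (-6 + 2²)))) = (2*V)/(V + (-24 - 5*(-6 + 4))/(3*(5 + (-6 + 4)))) = (2*V)/(V + (-24 - 5*(-2))/(3*(5 - 2))) = (2*V)/(V + (⅓)*(-24 + 10)/3) = (2*V)/(V + (⅓)*(⅓)*(-14)) = (2*V)/(V - 14/9) = (2*V)/(-14/9 + V) = 2*V/(-14/9 + V))
K(-1) - 40*76 = 18*(-1)/(-14 + 9*(-1)) - 40*76 = 18*(-1)/(-14 - 9) - 3040 = 18*(-1)/(-23) - 3040 = 18*(-1)*(-1/23) - 3040 = 18/23 - 3040 = -69902/23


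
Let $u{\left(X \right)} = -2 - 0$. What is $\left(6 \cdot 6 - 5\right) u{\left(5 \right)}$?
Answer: $-62$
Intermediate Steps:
$u{\left(X \right)} = -2$ ($u{\left(X \right)} = -2 + 0 = -2$)
$\left(6 \cdot 6 - 5\right) u{\left(5 \right)} = \left(6 \cdot 6 - 5\right) \left(-2\right) = \left(36 - 5\right) \left(-2\right) = 31 \left(-2\right) = -62$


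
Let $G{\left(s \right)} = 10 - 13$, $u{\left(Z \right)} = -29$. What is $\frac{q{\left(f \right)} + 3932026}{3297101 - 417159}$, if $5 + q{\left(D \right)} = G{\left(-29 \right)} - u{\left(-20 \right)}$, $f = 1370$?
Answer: $\frac{3932047}{2879942} \approx 1.3653$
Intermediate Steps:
$G{\left(s \right)} = -3$ ($G{\left(s \right)} = 10 - 13 = -3$)
$q{\left(D \right)} = 21$ ($q{\left(D \right)} = -5 - -26 = -5 + \left(-3 + 29\right) = -5 + 26 = 21$)
$\frac{q{\left(f \right)} + 3932026}{3297101 - 417159} = \frac{21 + 3932026}{3297101 - 417159} = \frac{3932047}{2879942}$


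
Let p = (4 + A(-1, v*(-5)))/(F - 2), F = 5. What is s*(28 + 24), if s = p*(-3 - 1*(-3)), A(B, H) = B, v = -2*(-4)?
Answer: 0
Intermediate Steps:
v = 8
p = 1 (p = (4 - 1)/(5 - 2) = 3/3 = 3*(⅓) = 1)
s = 0 (s = 1*(-3 - 1*(-3)) = 1*(-3 + 3) = 1*0 = 0)
s*(28 + 24) = 0*(28 + 24) = 0*52 = 0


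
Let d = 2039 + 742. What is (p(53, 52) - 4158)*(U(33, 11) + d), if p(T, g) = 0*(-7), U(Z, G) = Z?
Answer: -11700612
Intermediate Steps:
d = 2781
p(T, g) = 0
(p(53, 52) - 4158)*(U(33, 11) + d) = (0 - 4158)*(33 + 2781) = -4158*2814 = -11700612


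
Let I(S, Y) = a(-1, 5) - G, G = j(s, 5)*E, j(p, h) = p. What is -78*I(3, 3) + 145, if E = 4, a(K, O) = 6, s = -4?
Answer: -1571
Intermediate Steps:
G = -16 (G = -4*4 = -16)
I(S, Y) = 22 (I(S, Y) = 6 - 1*(-16) = 6 + 16 = 22)
-78*I(3, 3) + 145 = -78*22 + 145 = -1716 + 145 = -1571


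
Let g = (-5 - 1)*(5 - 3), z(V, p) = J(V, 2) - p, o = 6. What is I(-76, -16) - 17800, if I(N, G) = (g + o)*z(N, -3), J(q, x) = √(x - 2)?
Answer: -17818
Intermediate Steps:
J(q, x) = √(-2 + x)
z(V, p) = -p (z(V, p) = √(-2 + 2) - p = √0 - p = 0 - p = -p)
g = -12 (g = -6*2 = -12)
I(N, G) = -18 (I(N, G) = (-12 + 6)*(-1*(-3)) = -6*3 = -18)
I(-76, -16) - 17800 = -18 - 17800 = -17818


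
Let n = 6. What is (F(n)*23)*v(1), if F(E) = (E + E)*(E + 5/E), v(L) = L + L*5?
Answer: 11316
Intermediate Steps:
v(L) = 6*L (v(L) = L + 5*L = 6*L)
F(E) = 2*E*(E + 5/E) (F(E) = (2*E)*(E + 5/E) = 2*E*(E + 5/E))
(F(n)*23)*v(1) = ((10 + 2*6**2)*23)*(6*1) = ((10 + 2*36)*23)*6 = ((10 + 72)*23)*6 = (82*23)*6 = 1886*6 = 11316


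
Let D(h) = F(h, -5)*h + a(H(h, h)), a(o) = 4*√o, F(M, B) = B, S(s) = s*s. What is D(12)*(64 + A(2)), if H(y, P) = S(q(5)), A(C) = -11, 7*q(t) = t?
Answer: -21200/7 ≈ -3028.6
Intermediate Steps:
q(t) = t/7
S(s) = s²
H(y, P) = 25/49 (H(y, P) = ((⅐)*5)² = (5/7)² = 25/49)
D(h) = 20/7 - 5*h (D(h) = -5*h + 4*√(25/49) = -5*h + 4*(5/7) = -5*h + 20/7 = 20/7 - 5*h)
D(12)*(64 + A(2)) = (20/7 - 5*12)*(64 - 11) = (20/7 - 60)*53 = -400/7*53 = -21200/7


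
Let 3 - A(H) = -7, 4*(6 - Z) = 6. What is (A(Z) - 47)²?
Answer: 1369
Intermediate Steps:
Z = 9/2 (Z = 6 - ¼*6 = 6 - 3/2 = 9/2 ≈ 4.5000)
A(H) = 10 (A(H) = 3 - 1*(-7) = 3 + 7 = 10)
(A(Z) - 47)² = (10 - 47)² = (-37)² = 1369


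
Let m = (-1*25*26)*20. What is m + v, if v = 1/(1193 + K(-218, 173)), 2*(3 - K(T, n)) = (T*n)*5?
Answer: -1241252999/95481 ≈ -13000.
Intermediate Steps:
K(T, n) = 3 - 5*T*n/2 (K(T, n) = 3 - T*n*5/2 = 3 - 5*T*n/2)
m = -13000 (m = -25*26*20 = -650*20 = -13000)
v = 1/95481 (v = 1/(1193 + (3 - 5/2*(-218)*173)) = 1/(1193 + (3 + 94285)) = 1/(1193 + 94288) = 1/95481 ≈ 1.0473e-5)
m + v = -13000 + 1/95481 = -1241252999/95481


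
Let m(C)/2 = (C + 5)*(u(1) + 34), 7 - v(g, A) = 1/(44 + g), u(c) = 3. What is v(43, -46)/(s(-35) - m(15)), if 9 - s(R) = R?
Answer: -152/31233 ≈ -0.0048666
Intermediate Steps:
v(g, A) = 7 - 1/(44 + g)
s(R) = 9 - R
m(C) = 370 + 74*C (m(C) = 2*((C + 5)*(3 + 34)) = 2*((5 + C)*37) = 2*(185 + 37*C) = 370 + 74*C)
v(43, -46)/(s(-35) - m(15)) = ((307 + 7*43)/(44 + 43))/((9 - 1*(-35)) - (370 + 74*15)) = ((307 + 301)/87)/((9 + 35) - (370 + 1110)) = ((1/87)*608)/(44 - 1*1480) = 608/(87*(44 - 1480)) = (608/87)/(-1436) = (608/87)*(-1/1436) = -152/31233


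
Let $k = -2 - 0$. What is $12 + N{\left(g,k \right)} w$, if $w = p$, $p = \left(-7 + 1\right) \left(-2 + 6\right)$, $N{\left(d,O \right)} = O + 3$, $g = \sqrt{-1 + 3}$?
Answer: $-12$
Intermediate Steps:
$k = -2$ ($k = -2 + 0 = -2$)
$g = \sqrt{2} \approx 1.4142$
$N{\left(d,O \right)} = 3 + O$
$p = -24$ ($p = \left(-6\right) 4 = -24$)
$w = -24$
$12 + N{\left(g,k \right)} w = 12 + \left(3 - 2\right) \left(-24\right) = 12 + 1 \left(-24\right) = 12 - 24 = -12$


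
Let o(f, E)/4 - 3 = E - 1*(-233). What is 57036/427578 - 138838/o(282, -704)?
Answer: 4955903813/66702168 ≈ 74.299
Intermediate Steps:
o(f, E) = 944 + 4*E (o(f, E) = 12 + 4*(E - 1*(-233)) = 12 + 4*(E + 233) = 12 + 4*(233 + E) = 12 + (932 + 4*E) = 944 + 4*E)
57036/427578 - 138838/o(282, -704) = 57036/427578 - 138838/(944 + 4*(-704)) = 57036*(1/427578) - 138838/(944 - 2816) = 9506/71263 - 138838/(-1872) = 9506/71263 - 138838*(-1/1872) = 9506/71263 + 69419/936 = 4955903813/66702168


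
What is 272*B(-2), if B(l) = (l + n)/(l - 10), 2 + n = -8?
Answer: 272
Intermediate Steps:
n = -10 (n = -2 - 8 = -10)
B(l) = 1 (B(l) = (l - 10)/(l - 10) = (-10 + l)/(-10 + l) = 1)
272*B(-2) = 272*1 = 272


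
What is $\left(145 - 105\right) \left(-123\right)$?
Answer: $-4920$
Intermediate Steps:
$\left(145 - 105\right) \left(-123\right) = 40 \left(-123\right) = -4920$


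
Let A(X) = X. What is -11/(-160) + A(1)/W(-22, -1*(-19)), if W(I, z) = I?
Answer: 41/1760 ≈ 0.023295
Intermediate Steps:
-11/(-160) + A(1)/W(-22, -1*(-19)) = -11/(-160) + 1/(-22) = -11*(-1/160) + 1*(-1/22) = 11/160 - 1/22 = 41/1760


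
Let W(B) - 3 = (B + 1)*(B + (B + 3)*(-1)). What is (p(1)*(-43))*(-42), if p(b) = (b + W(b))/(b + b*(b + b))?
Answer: -1204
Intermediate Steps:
W(B) = -3*B (W(B) = 3 + (B + 1)*(B + (B + 3)*(-1)) = 3 + (1 + B)*(B + (3 + B)*(-1)) = 3 + (1 + B)*(B + (-3 - B)) = 3 + (1 + B)*(-3) = 3 + (-3 - 3*B) = -3*B)
p(b) = -2*b/(b + 2*b²) (p(b) = (b - 3*b)/(b + b*(b + b)) = (-2*b)/(b + b*(2*b)) = (-2*b)/(b + 2*b²) = -2*b/(b + 2*b²))
(p(1)*(-43))*(-42) = (-2/(1 + 2*1)*(-43))*(-42) = (-2/(1 + 2)*(-43))*(-42) = (-2/3*(-43))*(-42) = (-2*⅓*(-43))*(-42) = -⅔*(-43)*(-42) = (86/3)*(-42) = -1204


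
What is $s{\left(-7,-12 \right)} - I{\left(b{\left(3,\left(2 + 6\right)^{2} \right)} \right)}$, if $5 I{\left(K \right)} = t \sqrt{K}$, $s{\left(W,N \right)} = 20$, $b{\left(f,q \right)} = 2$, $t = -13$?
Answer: $20 + \frac{13 \sqrt{2}}{5} \approx 23.677$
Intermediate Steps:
$I{\left(K \right)} = - \frac{13 \sqrt{K}}{5}$ ($I{\left(K \right)} = \frac{\left(-13\right) \sqrt{K}}{5} = - \frac{13 \sqrt{K}}{5}$)
$s{\left(-7,-12 \right)} - I{\left(b{\left(3,\left(2 + 6\right)^{2} \right)} \right)} = 20 - - \frac{13 \sqrt{2}}{5} = 20 + \frac{13 \sqrt{2}}{5}$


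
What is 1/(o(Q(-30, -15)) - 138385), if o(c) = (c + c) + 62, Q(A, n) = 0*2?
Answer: -1/138323 ≈ -7.2295e-6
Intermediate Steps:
Q(A, n) = 0
o(c) = 62 + 2*c (o(c) = 2*c + 62 = 62 + 2*c)
1/(o(Q(-30, -15)) - 138385) = 1/((62 + 2*0) - 138385) = 1/((62 + 0) - 138385) = 1/(62 - 138385) = 1/(-138323) = -1/138323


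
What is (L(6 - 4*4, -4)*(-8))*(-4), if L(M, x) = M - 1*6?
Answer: -512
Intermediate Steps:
L(M, x) = -6 + M (L(M, x) = M - 6 = -6 + M)
(L(6 - 4*4, -4)*(-8))*(-4) = ((-6 + (6 - 4*4))*(-8))*(-4) = ((-6 + (6 - 16))*(-8))*(-4) = ((-6 - 10)*(-8))*(-4) = -16*(-8)*(-4) = 128*(-4) = -512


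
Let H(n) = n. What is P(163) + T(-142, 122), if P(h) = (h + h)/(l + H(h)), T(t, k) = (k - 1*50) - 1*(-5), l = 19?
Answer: 7170/91 ≈ 78.791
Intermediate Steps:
T(t, k) = -45 + k (T(t, k) = (k - 50) + 5 = (-50 + k) + 5 = -45 + k)
P(h) = 2*h/(19 + h) (P(h) = (h + h)/(19 + h) = (2*h)/(19 + h) = 2*h/(19 + h))
P(163) + T(-142, 122) = 2*163/(19 + 163) + (-45 + 122) = 2*163/182 + 77 = 2*163*(1/182) + 77 = 163/91 + 77 = 7170/91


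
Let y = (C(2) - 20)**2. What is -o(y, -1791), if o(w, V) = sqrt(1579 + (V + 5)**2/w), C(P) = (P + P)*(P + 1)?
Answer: -sqrt(822713)/4 ≈ -226.76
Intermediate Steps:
C(P) = 2*P*(1 + P) (C(P) = (2*P)*(1 + P) = 2*P*(1 + P))
y = 64 (y = (2*2*(1 + 2) - 20)**2 = (2*2*3 - 20)**2 = (12 - 20)**2 = (-8)**2 = 64)
o(w, V) = sqrt(1579 + (5 + V)**2/w)
-o(y, -1791) = -sqrt(1579 + (5 - 1791)**2/64) = -sqrt(1579 + (1/64)*(-1786)**2) = -sqrt(1579 + (1/64)*3189796) = -sqrt(1579 + 797449/16) = -sqrt(822713/16) = -sqrt(822713)/4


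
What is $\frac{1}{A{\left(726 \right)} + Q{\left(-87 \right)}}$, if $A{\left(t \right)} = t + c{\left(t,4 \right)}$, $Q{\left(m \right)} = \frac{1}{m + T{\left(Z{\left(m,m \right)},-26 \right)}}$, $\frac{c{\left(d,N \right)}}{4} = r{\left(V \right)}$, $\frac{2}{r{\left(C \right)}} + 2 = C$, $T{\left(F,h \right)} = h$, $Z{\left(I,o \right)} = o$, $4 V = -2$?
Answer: $\frac{565}{408377} \approx 0.0013835$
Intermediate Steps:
$V = - \frac{1}{2}$ ($V = \frac{1}{4} \left(-2\right) = - \frac{1}{2} \approx -0.5$)
$r{\left(C \right)} = \frac{2}{-2 + C}$
$c{\left(d,N \right)} = - \frac{16}{5}$ ($c{\left(d,N \right)} = 4 \frac{2}{-2 - \frac{1}{2}} = 4 \frac{2}{- \frac{5}{2}} = 4 \cdot 2 \left(- \frac{2}{5}\right) = 4 \left(- \frac{4}{5}\right) = - \frac{16}{5}$)
$Q{\left(m \right)} = \frac{1}{-26 + m}$ ($Q{\left(m \right)} = \frac{1}{m - 26} = \frac{1}{-26 + m}$)
$A{\left(t \right)} = - \frac{16}{5} + t$ ($A{\left(t \right)} = t - \frac{16}{5} = - \frac{16}{5} + t$)
$\frac{1}{A{\left(726 \right)} + Q{\left(-87 \right)}} = \frac{1}{\left(- \frac{16}{5} + 726\right) + \frac{1}{-26 - 87}} = \frac{1}{\frac{3614}{5} + \frac{1}{-113}} = \frac{1}{\frac{3614}{5} - \frac{1}{113}} = \frac{1}{\frac{408377}{565}} = \frac{565}{408377}$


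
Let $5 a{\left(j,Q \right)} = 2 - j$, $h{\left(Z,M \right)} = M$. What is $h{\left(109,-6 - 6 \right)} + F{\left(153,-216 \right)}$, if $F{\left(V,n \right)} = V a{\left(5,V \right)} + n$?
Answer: $- \frac{1599}{5} \approx -319.8$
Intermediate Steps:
$a{\left(j,Q \right)} = \frac{2}{5} - \frac{j}{5}$ ($a{\left(j,Q \right)} = \frac{2 - j}{5} = \frac{2}{5} - \frac{j}{5}$)
$F{\left(V,n \right)} = n - \frac{3 V}{5}$ ($F{\left(V,n \right)} = V \left(\frac{2}{5} - 1\right) + n = V \left(- \frac{3}{5}\right) + n = - \frac{3 V}{5} + n = n - \frac{3 V}{5}$)
$h{\left(109,-6 - 6 \right)} + F{\left(153,-216 \right)} = \left(-6 - 6\right) - \frac{1539}{5} = -12 - \frac{1539}{5} = - \frac{1599}{5}$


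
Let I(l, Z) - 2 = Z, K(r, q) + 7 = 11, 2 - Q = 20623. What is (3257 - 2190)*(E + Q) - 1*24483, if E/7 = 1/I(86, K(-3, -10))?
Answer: -132155071/6 ≈ -2.2026e+7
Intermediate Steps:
Q = -20621 (Q = 2 - 1*20623 = 2 - 20623 = -20621)
K(r, q) = 4 (K(r, q) = -7 + 11 = 4)
I(l, Z) = 2 + Z
E = 7/6 (E = 7/(2 + 4) = 7/6 ≈ 1.1667)
(3257 - 2190)*(E + Q) - 1*24483 = (3257 - 2190)*(7/6 - 20621) - 1*24483 = 1067*(-123719/6) - 24483 = -132008173/6 - 24483 = -132155071/6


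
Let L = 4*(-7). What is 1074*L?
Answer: -30072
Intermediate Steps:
L = -28
1074*L = 1074*(-28) = -30072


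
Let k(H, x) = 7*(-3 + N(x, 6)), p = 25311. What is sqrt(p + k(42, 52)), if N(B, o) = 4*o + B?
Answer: sqrt(25822) ≈ 160.69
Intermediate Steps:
N(B, o) = B + 4*o
k(H, x) = 147 + 7*x (k(H, x) = 7*(-3 + (x + 4*6)) = 7*(-3 + (x + 24)) = 7*(-3 + (24 + x)) = 7*(21 + x) = 147 + 7*x)
sqrt(p + k(42, 52)) = sqrt(25311 + (147 + 7*52)) = sqrt(25311 + (147 + 364)) = sqrt(25311 + 511) = sqrt(25822)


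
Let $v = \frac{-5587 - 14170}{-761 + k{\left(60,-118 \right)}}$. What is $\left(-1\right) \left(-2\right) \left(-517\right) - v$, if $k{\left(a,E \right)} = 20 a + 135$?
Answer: $- \frac{573759}{574} \approx -999.58$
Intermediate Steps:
$k{\left(a,E \right)} = 135 + 20 a$
$v = - \frac{19757}{574}$ ($v = \frac{-5587 - 14170}{-761 + \left(135 + 20 \cdot 60\right)} = - \frac{19757}{-761 + \left(135 + 1200\right)} = - \frac{19757}{-761 + 1335} = - \frac{19757}{574} \approx -34.42$)
$\left(-1\right) \left(-2\right) \left(-517\right) - v = \left(-1\right) \left(-2\right) \left(-517\right) - - \frac{19757}{574} = 2 \left(-517\right) + \frac{19757}{574} = -1034 + \frac{19757}{574} = - \frac{573759}{574}$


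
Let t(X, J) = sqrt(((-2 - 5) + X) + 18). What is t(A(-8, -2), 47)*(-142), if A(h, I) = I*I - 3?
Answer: -284*sqrt(3) ≈ -491.90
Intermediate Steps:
A(h, I) = -3 + I**2 (A(h, I) = I**2 - 3 = -3 + I**2)
t(X, J) = sqrt(11 + X) (t(X, J) = sqrt((-7 + X) + 18) = sqrt(11 + X))
t(A(-8, -2), 47)*(-142) = sqrt(11 + (-3 + (-2)**2))*(-142) = sqrt(11 + (-3 + 4))*(-142) = sqrt(11 + 1)*(-142) = sqrt(12)*(-142) = (2*sqrt(3))*(-142) = -284*sqrt(3)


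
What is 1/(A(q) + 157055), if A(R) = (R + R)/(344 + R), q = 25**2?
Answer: 969/152187545 ≈ 6.3671e-6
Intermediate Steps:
q = 625
A(R) = 2*R/(344 + R) (A(R) = (2*R)/(344 + R) = 2*R/(344 + R))
1/(A(q) + 157055) = 1/(2*625/(344 + 625) + 157055) = 1/(2*625/969 + 157055) = 1/(2*625*(1/969) + 157055) = 1/(1250/969 + 157055) = 1/(152187545/969) = 969/152187545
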